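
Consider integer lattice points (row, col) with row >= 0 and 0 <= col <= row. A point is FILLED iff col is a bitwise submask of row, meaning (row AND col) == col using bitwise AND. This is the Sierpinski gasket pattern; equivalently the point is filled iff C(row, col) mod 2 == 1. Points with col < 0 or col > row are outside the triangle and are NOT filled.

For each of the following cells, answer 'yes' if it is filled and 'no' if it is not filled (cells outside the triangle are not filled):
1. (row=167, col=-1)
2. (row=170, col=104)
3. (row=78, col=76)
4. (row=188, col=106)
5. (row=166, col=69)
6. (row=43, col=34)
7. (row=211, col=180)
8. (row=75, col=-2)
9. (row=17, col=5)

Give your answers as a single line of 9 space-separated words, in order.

Answer: no no yes no no yes no no no

Derivation:
(167,-1): col outside [0, 167] -> not filled
(170,104): row=0b10101010, col=0b1101000, row AND col = 0b101000 = 40; 40 != 104 -> empty
(78,76): row=0b1001110, col=0b1001100, row AND col = 0b1001100 = 76; 76 == 76 -> filled
(188,106): row=0b10111100, col=0b1101010, row AND col = 0b101000 = 40; 40 != 106 -> empty
(166,69): row=0b10100110, col=0b1000101, row AND col = 0b100 = 4; 4 != 69 -> empty
(43,34): row=0b101011, col=0b100010, row AND col = 0b100010 = 34; 34 == 34 -> filled
(211,180): row=0b11010011, col=0b10110100, row AND col = 0b10010000 = 144; 144 != 180 -> empty
(75,-2): col outside [0, 75] -> not filled
(17,5): row=0b10001, col=0b101, row AND col = 0b1 = 1; 1 != 5 -> empty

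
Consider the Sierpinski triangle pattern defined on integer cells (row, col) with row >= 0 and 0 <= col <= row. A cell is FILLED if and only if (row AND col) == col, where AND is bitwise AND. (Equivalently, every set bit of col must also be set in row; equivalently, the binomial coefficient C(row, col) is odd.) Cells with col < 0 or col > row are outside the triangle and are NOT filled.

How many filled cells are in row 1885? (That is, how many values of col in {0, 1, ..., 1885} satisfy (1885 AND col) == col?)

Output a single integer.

Answer: 256

Derivation:
1885 in binary = 11101011101
popcount(1885) = number of 1-bits in 11101011101 = 8
A col c satisfies (1885 AND c) == c iff every set bit of c is also set in 1885; each of the 8 set bits of 1885 can independently be on or off in c.
count = 2^8 = 256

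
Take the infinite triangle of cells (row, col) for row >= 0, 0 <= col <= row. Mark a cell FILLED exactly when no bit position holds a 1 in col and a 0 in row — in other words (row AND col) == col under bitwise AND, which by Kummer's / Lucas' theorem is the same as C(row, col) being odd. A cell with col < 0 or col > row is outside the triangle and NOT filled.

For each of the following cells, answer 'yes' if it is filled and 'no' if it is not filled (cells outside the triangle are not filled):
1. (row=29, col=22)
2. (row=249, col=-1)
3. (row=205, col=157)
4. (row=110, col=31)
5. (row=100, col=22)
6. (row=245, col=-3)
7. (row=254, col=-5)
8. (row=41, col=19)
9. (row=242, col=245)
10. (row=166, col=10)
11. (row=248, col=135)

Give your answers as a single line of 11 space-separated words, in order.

(29,22): row=0b11101, col=0b10110, row AND col = 0b10100 = 20; 20 != 22 -> empty
(249,-1): col outside [0, 249] -> not filled
(205,157): row=0b11001101, col=0b10011101, row AND col = 0b10001101 = 141; 141 != 157 -> empty
(110,31): row=0b1101110, col=0b11111, row AND col = 0b1110 = 14; 14 != 31 -> empty
(100,22): row=0b1100100, col=0b10110, row AND col = 0b100 = 4; 4 != 22 -> empty
(245,-3): col outside [0, 245] -> not filled
(254,-5): col outside [0, 254] -> not filled
(41,19): row=0b101001, col=0b10011, row AND col = 0b1 = 1; 1 != 19 -> empty
(242,245): col outside [0, 242] -> not filled
(166,10): row=0b10100110, col=0b1010, row AND col = 0b10 = 2; 2 != 10 -> empty
(248,135): row=0b11111000, col=0b10000111, row AND col = 0b10000000 = 128; 128 != 135 -> empty

Answer: no no no no no no no no no no no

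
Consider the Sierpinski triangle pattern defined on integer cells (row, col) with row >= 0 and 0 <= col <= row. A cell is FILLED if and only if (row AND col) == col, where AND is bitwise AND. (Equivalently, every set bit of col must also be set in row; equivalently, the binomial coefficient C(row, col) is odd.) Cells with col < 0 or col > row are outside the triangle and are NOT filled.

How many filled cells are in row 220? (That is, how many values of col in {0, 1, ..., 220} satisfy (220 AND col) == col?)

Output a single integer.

220 in binary = 11011100
popcount(220) = number of 1-bits in 11011100 = 5
A col c satisfies (220 AND c) == c iff every set bit of c is also set in 220; each of the 5 set bits of 220 can independently be on or off in c.
count = 2^5 = 32

Answer: 32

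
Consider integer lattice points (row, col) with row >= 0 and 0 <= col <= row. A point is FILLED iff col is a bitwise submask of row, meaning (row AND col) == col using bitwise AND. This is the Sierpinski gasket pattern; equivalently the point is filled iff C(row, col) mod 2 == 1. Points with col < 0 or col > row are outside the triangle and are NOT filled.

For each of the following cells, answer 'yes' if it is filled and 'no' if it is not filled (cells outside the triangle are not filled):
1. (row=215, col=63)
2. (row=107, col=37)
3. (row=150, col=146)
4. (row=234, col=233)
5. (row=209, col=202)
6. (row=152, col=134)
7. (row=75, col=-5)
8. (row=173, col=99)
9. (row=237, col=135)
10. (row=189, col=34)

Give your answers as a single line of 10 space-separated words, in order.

Answer: no no yes no no no no no no no

Derivation:
(215,63): row=0b11010111, col=0b111111, row AND col = 0b10111 = 23; 23 != 63 -> empty
(107,37): row=0b1101011, col=0b100101, row AND col = 0b100001 = 33; 33 != 37 -> empty
(150,146): row=0b10010110, col=0b10010010, row AND col = 0b10010010 = 146; 146 == 146 -> filled
(234,233): row=0b11101010, col=0b11101001, row AND col = 0b11101000 = 232; 232 != 233 -> empty
(209,202): row=0b11010001, col=0b11001010, row AND col = 0b11000000 = 192; 192 != 202 -> empty
(152,134): row=0b10011000, col=0b10000110, row AND col = 0b10000000 = 128; 128 != 134 -> empty
(75,-5): col outside [0, 75] -> not filled
(173,99): row=0b10101101, col=0b1100011, row AND col = 0b100001 = 33; 33 != 99 -> empty
(237,135): row=0b11101101, col=0b10000111, row AND col = 0b10000101 = 133; 133 != 135 -> empty
(189,34): row=0b10111101, col=0b100010, row AND col = 0b100000 = 32; 32 != 34 -> empty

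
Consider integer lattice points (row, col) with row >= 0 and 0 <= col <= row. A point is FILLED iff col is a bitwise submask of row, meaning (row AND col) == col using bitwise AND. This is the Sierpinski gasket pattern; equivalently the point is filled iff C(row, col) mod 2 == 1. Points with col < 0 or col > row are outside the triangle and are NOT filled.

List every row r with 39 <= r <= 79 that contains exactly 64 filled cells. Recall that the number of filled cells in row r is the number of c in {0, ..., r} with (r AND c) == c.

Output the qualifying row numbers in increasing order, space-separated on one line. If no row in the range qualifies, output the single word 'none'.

Row r has 2^popcount(r) filled cells, so we need popcount(r) = log2(64) = 6.
Scan r = 39..79 and keep those with exactly 6 one-bits:
r=39=100111 popcount=4 -> skip
r=40=101000 popcount=2 -> skip
r=41=101001 popcount=3 -> skip
r=42=101010 popcount=3 -> skip
r=43=101011 popcount=4 -> skip
r=44=101100 popcount=3 -> skip
r=45=101101 popcount=4 -> skip
r=46=101110 popcount=4 -> skip
r=47=101111 popcount=5 -> skip
r=48=110000 popcount=2 -> skip
r=49=110001 popcount=3 -> skip
r=50=110010 popcount=3 -> skip
r=51=110011 popcount=4 -> skip
r=52=110100 popcount=3 -> skip
r=53=110101 popcount=4 -> skip
r=54=110110 popcount=4 -> skip
r=55=110111 popcount=5 -> skip
r=56=111000 popcount=3 -> skip
r=57=111001 popcount=4 -> skip
r=58=111010 popcount=4 -> skip
r=59=111011 popcount=5 -> skip
r=60=111100 popcount=4 -> skip
r=61=111101 popcount=5 -> skip
r=62=111110 popcount=5 -> skip
r=63=111111 popcount=6 -> KEEP
r=64=1000000 popcount=1 -> skip
r=65=1000001 popcount=2 -> skip
r=66=1000010 popcount=2 -> skip
r=67=1000011 popcount=3 -> skip
r=68=1000100 popcount=2 -> skip
r=69=1000101 popcount=3 -> skip
r=70=1000110 popcount=3 -> skip
r=71=1000111 popcount=4 -> skip
r=72=1001000 popcount=2 -> skip
r=73=1001001 popcount=3 -> skip
r=74=1001010 popcount=3 -> skip
r=75=1001011 popcount=4 -> skip
r=76=1001100 popcount=3 -> skip
r=77=1001101 popcount=4 -> skip
r=78=1001110 popcount=4 -> skip
r=79=1001111 popcount=5 -> skip
Kept rows: 63

Answer: 63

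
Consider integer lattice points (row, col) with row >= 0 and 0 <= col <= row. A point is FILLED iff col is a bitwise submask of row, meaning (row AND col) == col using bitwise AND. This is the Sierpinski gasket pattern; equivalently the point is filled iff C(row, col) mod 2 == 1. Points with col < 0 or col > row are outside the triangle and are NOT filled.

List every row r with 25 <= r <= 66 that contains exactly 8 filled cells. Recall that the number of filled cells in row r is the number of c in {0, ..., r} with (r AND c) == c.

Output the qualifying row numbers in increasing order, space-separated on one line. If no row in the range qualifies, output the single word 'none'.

Answer: 25 26 28 35 37 38 41 42 44 49 50 52 56

Derivation:
Row r has 2^popcount(r) filled cells, so we need popcount(r) = log2(8) = 3.
Scan r = 25..66 and keep those with exactly 3 one-bits:
r=25=11001 popcount=3 -> KEEP
r=26=11010 popcount=3 -> KEEP
r=27=11011 popcount=4 -> skip
r=28=11100 popcount=3 -> KEEP
r=29=11101 popcount=4 -> skip
r=30=11110 popcount=4 -> skip
r=31=11111 popcount=5 -> skip
r=32=100000 popcount=1 -> skip
r=33=100001 popcount=2 -> skip
r=34=100010 popcount=2 -> skip
r=35=100011 popcount=3 -> KEEP
r=36=100100 popcount=2 -> skip
r=37=100101 popcount=3 -> KEEP
r=38=100110 popcount=3 -> KEEP
r=39=100111 popcount=4 -> skip
r=40=101000 popcount=2 -> skip
r=41=101001 popcount=3 -> KEEP
r=42=101010 popcount=3 -> KEEP
r=43=101011 popcount=4 -> skip
r=44=101100 popcount=3 -> KEEP
r=45=101101 popcount=4 -> skip
r=46=101110 popcount=4 -> skip
r=47=101111 popcount=5 -> skip
r=48=110000 popcount=2 -> skip
r=49=110001 popcount=3 -> KEEP
r=50=110010 popcount=3 -> KEEP
r=51=110011 popcount=4 -> skip
r=52=110100 popcount=3 -> KEEP
r=53=110101 popcount=4 -> skip
r=54=110110 popcount=4 -> skip
r=55=110111 popcount=5 -> skip
r=56=111000 popcount=3 -> KEEP
r=57=111001 popcount=4 -> skip
r=58=111010 popcount=4 -> skip
r=59=111011 popcount=5 -> skip
r=60=111100 popcount=4 -> skip
r=61=111101 popcount=5 -> skip
r=62=111110 popcount=5 -> skip
r=63=111111 popcount=6 -> skip
r=64=1000000 popcount=1 -> skip
r=65=1000001 popcount=2 -> skip
r=66=1000010 popcount=2 -> skip
Kept rows: 25 26 28 35 37 38 41 42 44 49 50 52 56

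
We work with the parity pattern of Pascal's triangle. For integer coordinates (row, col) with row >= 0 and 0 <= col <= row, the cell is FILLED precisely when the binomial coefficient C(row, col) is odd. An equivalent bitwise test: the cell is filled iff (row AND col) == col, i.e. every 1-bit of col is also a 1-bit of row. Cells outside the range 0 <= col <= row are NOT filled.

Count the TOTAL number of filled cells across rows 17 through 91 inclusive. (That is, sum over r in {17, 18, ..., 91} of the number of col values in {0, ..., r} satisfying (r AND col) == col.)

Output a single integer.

Answer: 988

Derivation:
r17=10001 pc2: +4 =4
r18=10010 pc2: +4 =8
r19=10011 pc3: +8 =16
r20=10100 pc2: +4 =20
r21=10101 pc3: +8 =28
r22=10110 pc3: +8 =36
r23=10111 pc4: +16 =52
r24=11000 pc2: +4 =56
r25=11001 pc3: +8 =64
r26=11010 pc3: +8 =72
r27=11011 pc4: +16 =88
r28=11100 pc3: +8 =96
r29=11101 pc4: +16 =112
r30=11110 pc4: +16 =128
r31=11111 pc5: +32 =160
r32=100000 pc1: +2 =162
r33=100001 pc2: +4 =166
r34=100010 pc2: +4 =170
r35=100011 pc3: +8 =178
r36=100100 pc2: +4 =182
r37=100101 pc3: +8 =190
r38=100110 pc3: +8 =198
r39=100111 pc4: +16 =214
r40=101000 pc2: +4 =218
r41=101001 pc3: +8 =226
r42=101010 pc3: +8 =234
r43=101011 pc4: +16 =250
r44=101100 pc3: +8 =258
r45=101101 pc4: +16 =274
r46=101110 pc4: +16 =290
r47=101111 pc5: +32 =322
r48=110000 pc2: +4 =326
r49=110001 pc3: +8 =334
r50=110010 pc3: +8 =342
r51=110011 pc4: +16 =358
r52=110100 pc3: +8 =366
r53=110101 pc4: +16 =382
r54=110110 pc4: +16 =398
r55=110111 pc5: +32 =430
r56=111000 pc3: +8 =438
r57=111001 pc4: +16 =454
r58=111010 pc4: +16 =470
r59=111011 pc5: +32 =502
r60=111100 pc4: +16 =518
r61=111101 pc5: +32 =550
r62=111110 pc5: +32 =582
r63=111111 pc6: +64 =646
r64=1000000 pc1: +2 =648
r65=1000001 pc2: +4 =652
r66=1000010 pc2: +4 =656
r67=1000011 pc3: +8 =664
r68=1000100 pc2: +4 =668
r69=1000101 pc3: +8 =676
r70=1000110 pc3: +8 =684
r71=1000111 pc4: +16 =700
r72=1001000 pc2: +4 =704
r73=1001001 pc3: +8 =712
r74=1001010 pc3: +8 =720
r75=1001011 pc4: +16 =736
r76=1001100 pc3: +8 =744
r77=1001101 pc4: +16 =760
r78=1001110 pc4: +16 =776
r79=1001111 pc5: +32 =808
r80=1010000 pc2: +4 =812
r81=1010001 pc3: +8 =820
r82=1010010 pc3: +8 =828
r83=1010011 pc4: +16 =844
r84=1010100 pc3: +8 =852
r85=1010101 pc4: +16 =868
r86=1010110 pc4: +16 =884
r87=1010111 pc5: +32 =916
r88=1011000 pc3: +8 =924
r89=1011001 pc4: +16 =940
r90=1011010 pc4: +16 =956
r91=1011011 pc5: +32 =988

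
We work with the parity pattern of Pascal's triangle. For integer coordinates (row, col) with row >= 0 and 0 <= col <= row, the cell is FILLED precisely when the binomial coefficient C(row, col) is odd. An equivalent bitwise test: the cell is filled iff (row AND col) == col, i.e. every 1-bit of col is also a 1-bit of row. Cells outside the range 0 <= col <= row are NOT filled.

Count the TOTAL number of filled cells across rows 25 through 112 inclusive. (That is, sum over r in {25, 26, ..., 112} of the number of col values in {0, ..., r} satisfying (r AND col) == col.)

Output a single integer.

r25=11001 pc3: +8 =8
r26=11010 pc3: +8 =16
r27=11011 pc4: +16 =32
r28=11100 pc3: +8 =40
r29=11101 pc4: +16 =56
r30=11110 pc4: +16 =72
r31=11111 pc5: +32 =104
r32=100000 pc1: +2 =106
r33=100001 pc2: +4 =110
r34=100010 pc2: +4 =114
r35=100011 pc3: +8 =122
r36=100100 pc2: +4 =126
r37=100101 pc3: +8 =134
r38=100110 pc3: +8 =142
r39=100111 pc4: +16 =158
r40=101000 pc2: +4 =162
r41=101001 pc3: +8 =170
r42=101010 pc3: +8 =178
r43=101011 pc4: +16 =194
r44=101100 pc3: +8 =202
r45=101101 pc4: +16 =218
r46=101110 pc4: +16 =234
r47=101111 pc5: +32 =266
r48=110000 pc2: +4 =270
r49=110001 pc3: +8 =278
r50=110010 pc3: +8 =286
r51=110011 pc4: +16 =302
r52=110100 pc3: +8 =310
r53=110101 pc4: +16 =326
r54=110110 pc4: +16 =342
r55=110111 pc5: +32 =374
r56=111000 pc3: +8 =382
r57=111001 pc4: +16 =398
r58=111010 pc4: +16 =414
r59=111011 pc5: +32 =446
r60=111100 pc4: +16 =462
r61=111101 pc5: +32 =494
r62=111110 pc5: +32 =526
r63=111111 pc6: +64 =590
r64=1000000 pc1: +2 =592
r65=1000001 pc2: +4 =596
r66=1000010 pc2: +4 =600
r67=1000011 pc3: +8 =608
r68=1000100 pc2: +4 =612
r69=1000101 pc3: +8 =620
r70=1000110 pc3: +8 =628
r71=1000111 pc4: +16 =644
r72=1001000 pc2: +4 =648
r73=1001001 pc3: +8 =656
r74=1001010 pc3: +8 =664
r75=1001011 pc4: +16 =680
r76=1001100 pc3: +8 =688
r77=1001101 pc4: +16 =704
r78=1001110 pc4: +16 =720
r79=1001111 pc5: +32 =752
r80=1010000 pc2: +4 =756
r81=1010001 pc3: +8 =764
r82=1010010 pc3: +8 =772
r83=1010011 pc4: +16 =788
r84=1010100 pc3: +8 =796
r85=1010101 pc4: +16 =812
r86=1010110 pc4: +16 =828
r87=1010111 pc5: +32 =860
r88=1011000 pc3: +8 =868
r89=1011001 pc4: +16 =884
r90=1011010 pc4: +16 =900
r91=1011011 pc5: +32 =932
r92=1011100 pc4: +16 =948
r93=1011101 pc5: +32 =980
r94=1011110 pc5: +32 =1012
r95=1011111 pc6: +64 =1076
r96=1100000 pc2: +4 =1080
r97=1100001 pc3: +8 =1088
r98=1100010 pc3: +8 =1096
r99=1100011 pc4: +16 =1112
r100=1100100 pc3: +8 =1120
r101=1100101 pc4: +16 =1136
r102=1100110 pc4: +16 =1152
r103=1100111 pc5: +32 =1184
r104=1101000 pc3: +8 =1192
r105=1101001 pc4: +16 =1208
r106=1101010 pc4: +16 =1224
r107=1101011 pc5: +32 =1256
r108=1101100 pc4: +16 =1272
r109=1101101 pc5: +32 =1304
r110=1101110 pc5: +32 =1336
r111=1101111 pc6: +64 =1400
r112=1110000 pc3: +8 =1408

Answer: 1408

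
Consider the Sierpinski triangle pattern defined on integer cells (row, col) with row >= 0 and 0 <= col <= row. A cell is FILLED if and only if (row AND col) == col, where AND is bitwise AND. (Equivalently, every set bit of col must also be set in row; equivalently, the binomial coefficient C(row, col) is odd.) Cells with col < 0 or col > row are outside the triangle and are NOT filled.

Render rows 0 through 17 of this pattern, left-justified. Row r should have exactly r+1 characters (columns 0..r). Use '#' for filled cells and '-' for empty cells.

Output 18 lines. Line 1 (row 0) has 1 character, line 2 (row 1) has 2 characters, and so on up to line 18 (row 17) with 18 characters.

r0=0: #
r1=1: ##
r2=10: #-#
r3=11: ####
r4=100: #---#
r5=101: ##--##
r6=110: #-#-#-#
r7=111: ########
r8=1000: #-------#
r9=1001: ##------##
r10=1010: #-#-----#-#
r11=1011: ####----####
r12=1100: #---#---#---#
r13=1101: ##--##--##--##
r14=1110: #-#-#-#-#-#-#-#
r15=1111: ################
r16=10000: #---------------#
r17=10001: ##--------------##

Answer: #
##
#-#
####
#---#
##--##
#-#-#-#
########
#-------#
##------##
#-#-----#-#
####----####
#---#---#---#
##--##--##--##
#-#-#-#-#-#-#-#
################
#---------------#
##--------------##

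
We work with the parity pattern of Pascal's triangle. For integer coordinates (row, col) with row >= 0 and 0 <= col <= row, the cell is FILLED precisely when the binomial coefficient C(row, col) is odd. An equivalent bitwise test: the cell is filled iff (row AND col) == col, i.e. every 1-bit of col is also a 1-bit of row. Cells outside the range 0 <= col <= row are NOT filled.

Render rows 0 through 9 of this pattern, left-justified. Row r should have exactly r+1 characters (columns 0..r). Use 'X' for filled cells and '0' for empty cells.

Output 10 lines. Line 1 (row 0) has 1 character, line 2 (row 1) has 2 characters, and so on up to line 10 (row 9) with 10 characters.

r0=0: X
r1=1: XX
r2=10: X0X
r3=11: XXXX
r4=100: X000X
r5=101: XX00XX
r6=110: X0X0X0X
r7=111: XXXXXXXX
r8=1000: X0000000X
r9=1001: XX000000XX

Answer: X
XX
X0X
XXXX
X000X
XX00XX
X0X0X0X
XXXXXXXX
X0000000X
XX000000XX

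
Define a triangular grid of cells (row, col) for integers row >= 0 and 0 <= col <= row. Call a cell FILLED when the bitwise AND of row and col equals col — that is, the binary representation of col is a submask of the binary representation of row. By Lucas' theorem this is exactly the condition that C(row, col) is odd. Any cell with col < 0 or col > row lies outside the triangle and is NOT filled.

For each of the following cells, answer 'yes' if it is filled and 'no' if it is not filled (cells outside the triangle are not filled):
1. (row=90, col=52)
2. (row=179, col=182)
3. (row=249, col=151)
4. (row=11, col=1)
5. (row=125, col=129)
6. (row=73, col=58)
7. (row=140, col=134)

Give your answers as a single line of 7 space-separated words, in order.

Answer: no no no yes no no no

Derivation:
(90,52): row=0b1011010, col=0b110100, row AND col = 0b10000 = 16; 16 != 52 -> empty
(179,182): col outside [0, 179] -> not filled
(249,151): row=0b11111001, col=0b10010111, row AND col = 0b10010001 = 145; 145 != 151 -> empty
(11,1): row=0b1011, col=0b1, row AND col = 0b1 = 1; 1 == 1 -> filled
(125,129): col outside [0, 125] -> not filled
(73,58): row=0b1001001, col=0b111010, row AND col = 0b1000 = 8; 8 != 58 -> empty
(140,134): row=0b10001100, col=0b10000110, row AND col = 0b10000100 = 132; 132 != 134 -> empty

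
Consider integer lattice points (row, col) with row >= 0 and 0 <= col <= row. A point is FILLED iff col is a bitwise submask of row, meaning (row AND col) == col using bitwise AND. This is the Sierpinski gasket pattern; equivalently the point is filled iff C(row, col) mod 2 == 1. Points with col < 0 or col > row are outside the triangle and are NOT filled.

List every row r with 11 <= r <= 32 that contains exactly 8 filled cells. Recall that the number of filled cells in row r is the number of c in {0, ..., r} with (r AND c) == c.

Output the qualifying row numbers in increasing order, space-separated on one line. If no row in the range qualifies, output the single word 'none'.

Answer: 11 13 14 19 21 22 25 26 28

Derivation:
Row r has 2^popcount(r) filled cells, so we need popcount(r) = log2(8) = 3.
Scan r = 11..32 and keep those with exactly 3 one-bits:
r=11=1011 popcount=3 -> KEEP
r=12=1100 popcount=2 -> skip
r=13=1101 popcount=3 -> KEEP
r=14=1110 popcount=3 -> KEEP
r=15=1111 popcount=4 -> skip
r=16=10000 popcount=1 -> skip
r=17=10001 popcount=2 -> skip
r=18=10010 popcount=2 -> skip
r=19=10011 popcount=3 -> KEEP
r=20=10100 popcount=2 -> skip
r=21=10101 popcount=3 -> KEEP
r=22=10110 popcount=3 -> KEEP
r=23=10111 popcount=4 -> skip
r=24=11000 popcount=2 -> skip
r=25=11001 popcount=3 -> KEEP
r=26=11010 popcount=3 -> KEEP
r=27=11011 popcount=4 -> skip
r=28=11100 popcount=3 -> KEEP
r=29=11101 popcount=4 -> skip
r=30=11110 popcount=4 -> skip
r=31=11111 popcount=5 -> skip
r=32=100000 popcount=1 -> skip
Kept rows: 11 13 14 19 21 22 25 26 28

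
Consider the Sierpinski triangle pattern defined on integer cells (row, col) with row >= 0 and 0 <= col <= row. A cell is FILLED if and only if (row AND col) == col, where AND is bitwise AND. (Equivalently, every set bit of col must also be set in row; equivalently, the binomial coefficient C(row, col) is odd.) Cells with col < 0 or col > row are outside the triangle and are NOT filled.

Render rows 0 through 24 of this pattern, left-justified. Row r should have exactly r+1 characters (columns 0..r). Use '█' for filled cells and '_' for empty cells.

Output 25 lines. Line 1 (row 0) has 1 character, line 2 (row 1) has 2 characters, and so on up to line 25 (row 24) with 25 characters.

r0=0: █
r1=1: ██
r2=10: █_█
r3=11: ████
r4=100: █___█
r5=101: ██__██
r6=110: █_█_█_█
r7=111: ████████
r8=1000: █_______█
r9=1001: ██______██
r10=1010: █_█_____█_█
r11=1011: ████____████
r12=1100: █___█___█___█
r13=1101: ██__██__██__██
r14=1110: █_█_█_█_█_█_█_█
r15=1111: ████████████████
r16=10000: █_______________█
r17=10001: ██______________██
r18=10010: █_█_____________█_█
r19=10011: ████____________████
r20=10100: █___█___________█___█
r21=10101: ██__██__________██__██
r22=10110: █_█_█_█_________█_█_█_█
r23=10111: ████████________████████
r24=11000: █_______█_______█_______█

Answer: █
██
█_█
████
█___█
██__██
█_█_█_█
████████
█_______█
██______██
█_█_____█_█
████____████
█___█___█___█
██__██__██__██
█_█_█_█_█_█_█_█
████████████████
█_______________█
██______________██
█_█_____________█_█
████____________████
█___█___________█___█
██__██__________██__██
█_█_█_█_________█_█_█_█
████████________████████
█_______█_______█_______█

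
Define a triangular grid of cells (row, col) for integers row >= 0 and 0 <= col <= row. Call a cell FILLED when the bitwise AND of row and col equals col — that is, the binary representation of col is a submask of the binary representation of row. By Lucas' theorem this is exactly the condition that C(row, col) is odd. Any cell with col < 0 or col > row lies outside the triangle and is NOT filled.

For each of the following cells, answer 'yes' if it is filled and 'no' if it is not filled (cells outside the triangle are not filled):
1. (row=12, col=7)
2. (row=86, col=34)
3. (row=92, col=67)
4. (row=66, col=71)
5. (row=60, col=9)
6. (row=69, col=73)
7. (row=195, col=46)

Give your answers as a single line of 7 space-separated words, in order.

(12,7): row=0b1100, col=0b111, row AND col = 0b100 = 4; 4 != 7 -> empty
(86,34): row=0b1010110, col=0b100010, row AND col = 0b10 = 2; 2 != 34 -> empty
(92,67): row=0b1011100, col=0b1000011, row AND col = 0b1000000 = 64; 64 != 67 -> empty
(66,71): col outside [0, 66] -> not filled
(60,9): row=0b111100, col=0b1001, row AND col = 0b1000 = 8; 8 != 9 -> empty
(69,73): col outside [0, 69] -> not filled
(195,46): row=0b11000011, col=0b101110, row AND col = 0b10 = 2; 2 != 46 -> empty

Answer: no no no no no no no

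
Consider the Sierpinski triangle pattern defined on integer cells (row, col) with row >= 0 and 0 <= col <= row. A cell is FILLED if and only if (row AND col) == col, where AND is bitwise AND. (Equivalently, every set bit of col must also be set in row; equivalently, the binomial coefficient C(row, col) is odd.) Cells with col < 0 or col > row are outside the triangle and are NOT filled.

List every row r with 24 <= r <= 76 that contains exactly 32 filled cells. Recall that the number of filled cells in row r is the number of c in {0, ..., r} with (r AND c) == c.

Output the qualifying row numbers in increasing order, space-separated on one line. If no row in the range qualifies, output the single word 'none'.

Row r has 2^popcount(r) filled cells, so we need popcount(r) = log2(32) = 5.
Scan r = 24..76 and keep those with exactly 5 one-bits:
r=24=11000 popcount=2 -> skip
r=25=11001 popcount=3 -> skip
r=26=11010 popcount=3 -> skip
r=27=11011 popcount=4 -> skip
r=28=11100 popcount=3 -> skip
r=29=11101 popcount=4 -> skip
r=30=11110 popcount=4 -> skip
r=31=11111 popcount=5 -> KEEP
r=32=100000 popcount=1 -> skip
r=33=100001 popcount=2 -> skip
r=34=100010 popcount=2 -> skip
r=35=100011 popcount=3 -> skip
r=36=100100 popcount=2 -> skip
r=37=100101 popcount=3 -> skip
r=38=100110 popcount=3 -> skip
r=39=100111 popcount=4 -> skip
r=40=101000 popcount=2 -> skip
r=41=101001 popcount=3 -> skip
r=42=101010 popcount=3 -> skip
r=43=101011 popcount=4 -> skip
r=44=101100 popcount=3 -> skip
r=45=101101 popcount=4 -> skip
r=46=101110 popcount=4 -> skip
r=47=101111 popcount=5 -> KEEP
r=48=110000 popcount=2 -> skip
r=49=110001 popcount=3 -> skip
r=50=110010 popcount=3 -> skip
r=51=110011 popcount=4 -> skip
r=52=110100 popcount=3 -> skip
r=53=110101 popcount=4 -> skip
r=54=110110 popcount=4 -> skip
r=55=110111 popcount=5 -> KEEP
r=56=111000 popcount=3 -> skip
r=57=111001 popcount=4 -> skip
r=58=111010 popcount=4 -> skip
r=59=111011 popcount=5 -> KEEP
r=60=111100 popcount=4 -> skip
r=61=111101 popcount=5 -> KEEP
r=62=111110 popcount=5 -> KEEP
r=63=111111 popcount=6 -> skip
r=64=1000000 popcount=1 -> skip
r=65=1000001 popcount=2 -> skip
r=66=1000010 popcount=2 -> skip
r=67=1000011 popcount=3 -> skip
r=68=1000100 popcount=2 -> skip
r=69=1000101 popcount=3 -> skip
r=70=1000110 popcount=3 -> skip
r=71=1000111 popcount=4 -> skip
r=72=1001000 popcount=2 -> skip
r=73=1001001 popcount=3 -> skip
r=74=1001010 popcount=3 -> skip
r=75=1001011 popcount=4 -> skip
r=76=1001100 popcount=3 -> skip
Kept rows: 31 47 55 59 61 62

Answer: 31 47 55 59 61 62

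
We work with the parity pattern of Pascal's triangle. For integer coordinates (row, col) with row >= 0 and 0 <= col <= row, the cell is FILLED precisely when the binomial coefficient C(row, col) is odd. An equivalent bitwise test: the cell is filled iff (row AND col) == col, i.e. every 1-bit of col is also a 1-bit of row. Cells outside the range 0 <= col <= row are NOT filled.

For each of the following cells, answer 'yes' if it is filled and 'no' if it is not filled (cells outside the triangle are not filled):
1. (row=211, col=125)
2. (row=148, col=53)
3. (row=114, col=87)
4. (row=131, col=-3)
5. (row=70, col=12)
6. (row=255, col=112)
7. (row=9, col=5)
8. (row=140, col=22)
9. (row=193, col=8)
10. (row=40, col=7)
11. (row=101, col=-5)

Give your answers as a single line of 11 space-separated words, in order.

(211,125): row=0b11010011, col=0b1111101, row AND col = 0b1010001 = 81; 81 != 125 -> empty
(148,53): row=0b10010100, col=0b110101, row AND col = 0b10100 = 20; 20 != 53 -> empty
(114,87): row=0b1110010, col=0b1010111, row AND col = 0b1010010 = 82; 82 != 87 -> empty
(131,-3): col outside [0, 131] -> not filled
(70,12): row=0b1000110, col=0b1100, row AND col = 0b100 = 4; 4 != 12 -> empty
(255,112): row=0b11111111, col=0b1110000, row AND col = 0b1110000 = 112; 112 == 112 -> filled
(9,5): row=0b1001, col=0b101, row AND col = 0b1 = 1; 1 != 5 -> empty
(140,22): row=0b10001100, col=0b10110, row AND col = 0b100 = 4; 4 != 22 -> empty
(193,8): row=0b11000001, col=0b1000, row AND col = 0b0 = 0; 0 != 8 -> empty
(40,7): row=0b101000, col=0b111, row AND col = 0b0 = 0; 0 != 7 -> empty
(101,-5): col outside [0, 101] -> not filled

Answer: no no no no no yes no no no no no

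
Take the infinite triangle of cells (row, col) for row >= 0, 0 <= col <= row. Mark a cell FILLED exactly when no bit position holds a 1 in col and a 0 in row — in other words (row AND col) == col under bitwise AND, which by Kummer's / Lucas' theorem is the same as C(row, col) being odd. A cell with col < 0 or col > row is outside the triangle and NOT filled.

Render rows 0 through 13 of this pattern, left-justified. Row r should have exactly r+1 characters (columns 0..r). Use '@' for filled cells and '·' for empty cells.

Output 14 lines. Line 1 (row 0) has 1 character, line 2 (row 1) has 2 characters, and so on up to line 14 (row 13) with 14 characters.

r0=0: @
r1=1: @@
r2=10: @·@
r3=11: @@@@
r4=100: @···@
r5=101: @@··@@
r6=110: @·@·@·@
r7=111: @@@@@@@@
r8=1000: @·······@
r9=1001: @@······@@
r10=1010: @·@·····@·@
r11=1011: @@@@····@@@@
r12=1100: @···@···@···@
r13=1101: @@··@@··@@··@@

Answer: @
@@
@·@
@@@@
@···@
@@··@@
@·@·@·@
@@@@@@@@
@·······@
@@······@@
@·@·····@·@
@@@@····@@@@
@···@···@···@
@@··@@··@@··@@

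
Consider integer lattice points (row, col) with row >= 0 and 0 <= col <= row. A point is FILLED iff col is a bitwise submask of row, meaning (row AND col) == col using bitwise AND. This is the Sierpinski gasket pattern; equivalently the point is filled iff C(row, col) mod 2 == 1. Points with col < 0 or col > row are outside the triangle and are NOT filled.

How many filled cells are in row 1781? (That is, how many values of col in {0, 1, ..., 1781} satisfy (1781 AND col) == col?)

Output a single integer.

Answer: 256

Derivation:
1781 in binary = 11011110101
popcount(1781) = number of 1-bits in 11011110101 = 8
A col c satisfies (1781 AND c) == c iff every set bit of c is also set in 1781; each of the 8 set bits of 1781 can independently be on or off in c.
count = 2^8 = 256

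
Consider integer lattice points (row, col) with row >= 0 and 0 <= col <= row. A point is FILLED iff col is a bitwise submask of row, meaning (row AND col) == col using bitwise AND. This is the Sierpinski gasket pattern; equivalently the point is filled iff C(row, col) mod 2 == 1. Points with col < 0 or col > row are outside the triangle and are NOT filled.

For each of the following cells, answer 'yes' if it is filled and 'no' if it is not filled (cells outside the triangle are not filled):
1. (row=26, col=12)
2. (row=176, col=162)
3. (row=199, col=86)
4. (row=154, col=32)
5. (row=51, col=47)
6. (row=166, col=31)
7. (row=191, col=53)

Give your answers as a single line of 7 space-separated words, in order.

Answer: no no no no no no yes

Derivation:
(26,12): row=0b11010, col=0b1100, row AND col = 0b1000 = 8; 8 != 12 -> empty
(176,162): row=0b10110000, col=0b10100010, row AND col = 0b10100000 = 160; 160 != 162 -> empty
(199,86): row=0b11000111, col=0b1010110, row AND col = 0b1000110 = 70; 70 != 86 -> empty
(154,32): row=0b10011010, col=0b100000, row AND col = 0b0 = 0; 0 != 32 -> empty
(51,47): row=0b110011, col=0b101111, row AND col = 0b100011 = 35; 35 != 47 -> empty
(166,31): row=0b10100110, col=0b11111, row AND col = 0b110 = 6; 6 != 31 -> empty
(191,53): row=0b10111111, col=0b110101, row AND col = 0b110101 = 53; 53 == 53 -> filled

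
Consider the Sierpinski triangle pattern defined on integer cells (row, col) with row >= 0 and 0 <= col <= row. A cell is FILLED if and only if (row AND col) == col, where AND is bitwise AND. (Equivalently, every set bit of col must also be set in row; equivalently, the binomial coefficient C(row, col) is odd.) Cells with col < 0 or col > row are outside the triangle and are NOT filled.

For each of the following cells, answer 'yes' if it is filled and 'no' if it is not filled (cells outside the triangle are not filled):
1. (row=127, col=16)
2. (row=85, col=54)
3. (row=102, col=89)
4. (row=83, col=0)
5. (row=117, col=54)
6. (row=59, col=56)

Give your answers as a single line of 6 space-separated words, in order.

Answer: yes no no yes no yes

Derivation:
(127,16): row=0b1111111, col=0b10000, row AND col = 0b10000 = 16; 16 == 16 -> filled
(85,54): row=0b1010101, col=0b110110, row AND col = 0b10100 = 20; 20 != 54 -> empty
(102,89): row=0b1100110, col=0b1011001, row AND col = 0b1000000 = 64; 64 != 89 -> empty
(83,0): row=0b1010011, col=0b0, row AND col = 0b0 = 0; 0 == 0 -> filled
(117,54): row=0b1110101, col=0b110110, row AND col = 0b110100 = 52; 52 != 54 -> empty
(59,56): row=0b111011, col=0b111000, row AND col = 0b111000 = 56; 56 == 56 -> filled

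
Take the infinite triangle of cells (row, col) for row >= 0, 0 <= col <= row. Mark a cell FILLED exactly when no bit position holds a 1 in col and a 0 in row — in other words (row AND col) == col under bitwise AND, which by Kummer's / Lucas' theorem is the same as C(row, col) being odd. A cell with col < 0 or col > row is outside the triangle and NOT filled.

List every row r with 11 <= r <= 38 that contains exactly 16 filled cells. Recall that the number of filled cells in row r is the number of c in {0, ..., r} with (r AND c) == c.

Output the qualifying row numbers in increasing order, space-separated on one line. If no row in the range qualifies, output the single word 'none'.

Row r has 2^popcount(r) filled cells, so we need popcount(r) = log2(16) = 4.
Scan r = 11..38 and keep those with exactly 4 one-bits:
r=11=1011 popcount=3 -> skip
r=12=1100 popcount=2 -> skip
r=13=1101 popcount=3 -> skip
r=14=1110 popcount=3 -> skip
r=15=1111 popcount=4 -> KEEP
r=16=10000 popcount=1 -> skip
r=17=10001 popcount=2 -> skip
r=18=10010 popcount=2 -> skip
r=19=10011 popcount=3 -> skip
r=20=10100 popcount=2 -> skip
r=21=10101 popcount=3 -> skip
r=22=10110 popcount=3 -> skip
r=23=10111 popcount=4 -> KEEP
r=24=11000 popcount=2 -> skip
r=25=11001 popcount=3 -> skip
r=26=11010 popcount=3 -> skip
r=27=11011 popcount=4 -> KEEP
r=28=11100 popcount=3 -> skip
r=29=11101 popcount=4 -> KEEP
r=30=11110 popcount=4 -> KEEP
r=31=11111 popcount=5 -> skip
r=32=100000 popcount=1 -> skip
r=33=100001 popcount=2 -> skip
r=34=100010 popcount=2 -> skip
r=35=100011 popcount=3 -> skip
r=36=100100 popcount=2 -> skip
r=37=100101 popcount=3 -> skip
r=38=100110 popcount=3 -> skip
Kept rows: 15 23 27 29 30

Answer: 15 23 27 29 30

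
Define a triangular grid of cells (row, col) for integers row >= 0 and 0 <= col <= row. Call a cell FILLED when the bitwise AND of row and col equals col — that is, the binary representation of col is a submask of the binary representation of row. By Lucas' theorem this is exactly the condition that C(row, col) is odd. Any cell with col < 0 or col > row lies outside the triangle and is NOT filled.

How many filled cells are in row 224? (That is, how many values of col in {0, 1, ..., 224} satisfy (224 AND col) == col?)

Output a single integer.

Answer: 8

Derivation:
224 in binary = 11100000
popcount(224) = number of 1-bits in 11100000 = 3
A col c satisfies (224 AND c) == c iff every set bit of c is also set in 224; each of the 3 set bits of 224 can independently be on or off in c.
count = 2^3 = 8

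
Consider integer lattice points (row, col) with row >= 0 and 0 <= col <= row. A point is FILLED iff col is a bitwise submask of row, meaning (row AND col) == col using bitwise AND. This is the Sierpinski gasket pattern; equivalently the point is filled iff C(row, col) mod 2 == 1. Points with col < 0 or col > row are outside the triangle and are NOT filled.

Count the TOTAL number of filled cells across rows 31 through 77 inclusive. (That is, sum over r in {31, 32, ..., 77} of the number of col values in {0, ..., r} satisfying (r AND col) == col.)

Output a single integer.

r31=11111 pc5: +32 =32
r32=100000 pc1: +2 =34
r33=100001 pc2: +4 =38
r34=100010 pc2: +4 =42
r35=100011 pc3: +8 =50
r36=100100 pc2: +4 =54
r37=100101 pc3: +8 =62
r38=100110 pc3: +8 =70
r39=100111 pc4: +16 =86
r40=101000 pc2: +4 =90
r41=101001 pc3: +8 =98
r42=101010 pc3: +8 =106
r43=101011 pc4: +16 =122
r44=101100 pc3: +8 =130
r45=101101 pc4: +16 =146
r46=101110 pc4: +16 =162
r47=101111 pc5: +32 =194
r48=110000 pc2: +4 =198
r49=110001 pc3: +8 =206
r50=110010 pc3: +8 =214
r51=110011 pc4: +16 =230
r52=110100 pc3: +8 =238
r53=110101 pc4: +16 =254
r54=110110 pc4: +16 =270
r55=110111 pc5: +32 =302
r56=111000 pc3: +8 =310
r57=111001 pc4: +16 =326
r58=111010 pc4: +16 =342
r59=111011 pc5: +32 =374
r60=111100 pc4: +16 =390
r61=111101 pc5: +32 =422
r62=111110 pc5: +32 =454
r63=111111 pc6: +64 =518
r64=1000000 pc1: +2 =520
r65=1000001 pc2: +4 =524
r66=1000010 pc2: +4 =528
r67=1000011 pc3: +8 =536
r68=1000100 pc2: +4 =540
r69=1000101 pc3: +8 =548
r70=1000110 pc3: +8 =556
r71=1000111 pc4: +16 =572
r72=1001000 pc2: +4 =576
r73=1001001 pc3: +8 =584
r74=1001010 pc3: +8 =592
r75=1001011 pc4: +16 =608
r76=1001100 pc3: +8 =616
r77=1001101 pc4: +16 =632

Answer: 632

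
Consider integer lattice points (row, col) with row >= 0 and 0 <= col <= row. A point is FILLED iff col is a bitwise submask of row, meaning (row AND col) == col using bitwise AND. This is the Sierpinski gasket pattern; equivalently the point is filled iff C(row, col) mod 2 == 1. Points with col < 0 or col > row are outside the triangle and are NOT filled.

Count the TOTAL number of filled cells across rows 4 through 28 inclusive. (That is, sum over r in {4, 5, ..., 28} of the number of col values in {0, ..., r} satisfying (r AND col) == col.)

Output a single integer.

Answer: 170

Derivation:
r4=100 pc1: +2 =2
r5=101 pc2: +4 =6
r6=110 pc2: +4 =10
r7=111 pc3: +8 =18
r8=1000 pc1: +2 =20
r9=1001 pc2: +4 =24
r10=1010 pc2: +4 =28
r11=1011 pc3: +8 =36
r12=1100 pc2: +4 =40
r13=1101 pc3: +8 =48
r14=1110 pc3: +8 =56
r15=1111 pc4: +16 =72
r16=10000 pc1: +2 =74
r17=10001 pc2: +4 =78
r18=10010 pc2: +4 =82
r19=10011 pc3: +8 =90
r20=10100 pc2: +4 =94
r21=10101 pc3: +8 =102
r22=10110 pc3: +8 =110
r23=10111 pc4: +16 =126
r24=11000 pc2: +4 =130
r25=11001 pc3: +8 =138
r26=11010 pc3: +8 =146
r27=11011 pc4: +16 =162
r28=11100 pc3: +8 =170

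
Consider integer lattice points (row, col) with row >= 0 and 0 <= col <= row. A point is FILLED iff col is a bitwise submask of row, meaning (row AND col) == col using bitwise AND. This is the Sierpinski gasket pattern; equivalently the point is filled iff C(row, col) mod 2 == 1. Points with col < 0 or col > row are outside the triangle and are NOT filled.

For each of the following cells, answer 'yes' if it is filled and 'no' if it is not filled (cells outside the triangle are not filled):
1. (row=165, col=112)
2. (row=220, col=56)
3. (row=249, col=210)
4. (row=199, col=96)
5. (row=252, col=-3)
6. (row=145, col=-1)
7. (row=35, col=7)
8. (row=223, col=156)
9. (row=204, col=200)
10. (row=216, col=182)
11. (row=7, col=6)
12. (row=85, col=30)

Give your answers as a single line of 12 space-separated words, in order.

Answer: no no no no no no no yes yes no yes no

Derivation:
(165,112): row=0b10100101, col=0b1110000, row AND col = 0b100000 = 32; 32 != 112 -> empty
(220,56): row=0b11011100, col=0b111000, row AND col = 0b11000 = 24; 24 != 56 -> empty
(249,210): row=0b11111001, col=0b11010010, row AND col = 0b11010000 = 208; 208 != 210 -> empty
(199,96): row=0b11000111, col=0b1100000, row AND col = 0b1000000 = 64; 64 != 96 -> empty
(252,-3): col outside [0, 252] -> not filled
(145,-1): col outside [0, 145] -> not filled
(35,7): row=0b100011, col=0b111, row AND col = 0b11 = 3; 3 != 7 -> empty
(223,156): row=0b11011111, col=0b10011100, row AND col = 0b10011100 = 156; 156 == 156 -> filled
(204,200): row=0b11001100, col=0b11001000, row AND col = 0b11001000 = 200; 200 == 200 -> filled
(216,182): row=0b11011000, col=0b10110110, row AND col = 0b10010000 = 144; 144 != 182 -> empty
(7,6): row=0b111, col=0b110, row AND col = 0b110 = 6; 6 == 6 -> filled
(85,30): row=0b1010101, col=0b11110, row AND col = 0b10100 = 20; 20 != 30 -> empty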